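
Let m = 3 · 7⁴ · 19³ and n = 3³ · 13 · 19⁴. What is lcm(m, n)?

max exponent per prime: 3³ · 7⁴ · 13 · 19⁴ = 109828153071

109828153071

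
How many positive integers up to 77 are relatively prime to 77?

77 = 7·11. Inclusion–exclusion on these primes:
77 − ⌊77/7⌋ − ⌊77/11⌋ + ⌊77/77⌋ = 60

60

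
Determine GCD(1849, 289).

Euclid: 1849 = 6·289 + 115; 289 = 2·115 + 59; 115 = 1·59 + 56; 59 = 1·56 + 3; 56 = 18·3 + 2; 3 = 1·2 + 1; 2 = 2·1 + 0. Last nonzero remainder: 1.

1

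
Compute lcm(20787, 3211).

394953

20787 = 3 · 13² · 41; 3211 = 13² · 19
max exponents: 3 · 13² · 19 · 41 = 394953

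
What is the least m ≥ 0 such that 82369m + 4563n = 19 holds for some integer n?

136

Euclid: 82369 = 18·4563 + 235; 4563 = 19·235 + 98; 235 = 2·98 + 39; 98 = 2·39 + 20; 39 = 1·20 + 19; 20 = 1·19 + 1; 19 = 19·1 + 0 → gcd = 1; 19 = 1·19.
Back-substitution yields 82369·(-233) + 4563·(4206) = 1, so one solution is m = -233·19 = -4427, n = 4206·19 = 79914.
Solutions in m differ by 4563/1 = 4563; the one in [0, 4563) is -4427 mod 4563 = 136.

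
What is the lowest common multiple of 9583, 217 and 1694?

9583 = 7 · 37²; 217 = 7 · 31; 1694 = 2 · 7 · 11²
lcm takes max exponent of each prime: 2 · 7 · 11² · 31 · 37² = 71891666

71891666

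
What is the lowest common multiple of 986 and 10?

4930

986 = 2 · 17 · 29; 10 = 2 · 5
max exponents: 2 · 5 · 17 · 29 = 4930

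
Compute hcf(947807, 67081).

Euclid: 947807 = 14·67081 + 8673; 67081 = 7·8673 + 6370; 8673 = 1·6370 + 2303; 6370 = 2·2303 + 1764; 2303 = 1·1764 + 539; 1764 = 3·539 + 147; 539 = 3·147 + 98; 147 = 1·98 + 49; 98 = 2·49 + 0. Last nonzero remainder: 49.

49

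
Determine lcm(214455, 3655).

9221565

214455 = 3 · 5 · 17 · 29²; 3655 = 5 · 17 · 43
max exponents: 3 · 5 · 17 · 29² · 43 = 9221565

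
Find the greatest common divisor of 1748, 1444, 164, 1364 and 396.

4

gcd(1748, 1444): 1748 = 1·1444 + 304; 1444 = 4·304 + 228; 304 = 1·228 + 76; 228 = 3·76 + 0 → 76
gcd(76, 164): 164 = 2·76 + 12; 76 = 6·12 + 4; 12 = 3·4 + 0 → 4
gcd(4, 1364): 1364 = 341·4 + 0 → 4
gcd(4, 396): 396 = 99·4 + 0 → 4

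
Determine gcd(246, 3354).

246 = 2 · 3 · 41
3354 = 2 · 3 · 13 · 43
Common: 2 · 3 = 6

6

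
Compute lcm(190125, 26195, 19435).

190125 = 3² · 5³ · 13²; 26195 = 5 · 13² · 31; 19435 = 5 · 13² · 23
lcm takes max exponent of each prime: 3² · 5³ · 13² · 23 · 31 = 135559125

135559125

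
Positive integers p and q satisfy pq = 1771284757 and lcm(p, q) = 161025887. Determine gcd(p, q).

From gcd × lcm = pq: gcd = 1771284757 / 161025887 = 11.

11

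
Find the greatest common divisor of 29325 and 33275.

25

Euclid: 33275 = 1·29325 + 3950; 29325 = 7·3950 + 1675; 3950 = 2·1675 + 600; 1675 = 2·600 + 475; 600 = 1·475 + 125; 475 = 3·125 + 100; 125 = 1·100 + 25; 100 = 4·25 + 0. Last nonzero remainder: 25.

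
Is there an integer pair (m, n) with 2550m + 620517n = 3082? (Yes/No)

By Bézout, 2550m + 620517n = 3082 has integer solutions iff gcd(2550, 620517) | 3082.
Euclid: 620517 = 243·2550 + 867; 2550 = 2·867 + 816; 867 = 1·816 + 51; 816 = 16·51 + 0. gcd = 51; 3082 mod 51 = 22. No.

No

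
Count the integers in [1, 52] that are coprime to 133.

133 = 7·19. Inclusion–exclusion on these primes:
52 − ⌊52/7⌋ − ⌊52/19⌋ + ⌊52/133⌋ = 43

43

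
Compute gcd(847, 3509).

121

847 = 7 · 11²
3509 = 11² · 29
Common: 11² = 121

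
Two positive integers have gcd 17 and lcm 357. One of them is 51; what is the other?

p·q = gcd·lcm = 17·357 = 6069, so q = 6069/51 = 119.

119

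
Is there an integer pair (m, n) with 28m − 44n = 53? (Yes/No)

No

gcd(28, 44): 44 = 1·28 + 16; 28 = 1·16 + 12; 16 = 1·12 + 4; 12 = 3·4 + 0 → 4
4 does not divide 53, so a solution does not exist.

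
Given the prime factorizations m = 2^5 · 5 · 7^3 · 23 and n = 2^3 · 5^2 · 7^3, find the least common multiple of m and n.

6311200

max exponent per prime: 2^5 · 5^2 · 7^3 · 23 = 6311200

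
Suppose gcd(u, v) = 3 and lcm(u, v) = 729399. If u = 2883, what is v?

759

Using uv = gcd(u,v)·lcm(u,v) = 3·729399 = 2188197, we get v = 2188197/2883 = 759.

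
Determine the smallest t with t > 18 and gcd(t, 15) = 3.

21

15 = 3·5. Any t with gcd(t, 15) = 3 is a multiple of 3, say 3s, with s coprime to 5.
Need s > 18/3, so s ≥ 7. First s ≥ 7 with gcd(s, 5) = 1 is s = 7. Thus t = 3·7 = 21.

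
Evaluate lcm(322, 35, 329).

75670

lcm(322, 35) = 322·35/gcd = 11270/7 = 1610
lcm(1610, 329) = 1610·329/gcd = 529690/7 = 75670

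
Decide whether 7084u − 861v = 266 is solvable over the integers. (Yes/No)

By Bézout, 7084u − 861v = 266 has integer solutions iff gcd(7084, 861) | 266.
Euclid: 7084 = 8·861 + 196; 861 = 4·196 + 77; 196 = 2·77 + 42; 77 = 1·42 + 35; 42 = 1·35 + 7; 35 = 5·7 + 0. gcd = 7; 266 mod 7 = 0. Yes.

Yes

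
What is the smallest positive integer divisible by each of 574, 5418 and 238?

3776346

574 = 2 · 7 · 41; 5418 = 2 · 3² · 7 · 43; 238 = 2 · 7 · 17
lcm takes max exponent of each prime: 2 · 3² · 7 · 17 · 41 · 43 = 3776346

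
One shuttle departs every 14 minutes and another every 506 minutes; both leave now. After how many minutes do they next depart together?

14 = 2 · 7; 506 = 2 · 11 · 23
max exponents: 2 · 7 · 11 · 23 = 3542

3542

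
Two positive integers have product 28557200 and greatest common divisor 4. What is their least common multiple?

gcd·lcm = product, so lcm = 28557200/4 = 7139300.

7139300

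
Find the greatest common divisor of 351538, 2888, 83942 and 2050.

gcd(351538, 2888): 351538 = 121·2888 + 2090; 2888 = 1·2090 + 798; 2090 = 2·798 + 494; 798 = 1·494 + 304; 494 = 1·304 + 190; 304 = 1·190 + 114; 190 = 1·114 + 76; 114 = 1·76 + 38; 76 = 2·38 + 0 → 38
gcd(38, 83942): 83942 = 2209·38 + 0 → 38
gcd(38, 2050): 2050 = 53·38 + 36; 38 = 1·36 + 2; 36 = 18·2 + 0 → 2

2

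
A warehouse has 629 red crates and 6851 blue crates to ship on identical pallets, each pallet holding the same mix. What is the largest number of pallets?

Euclid: 6851 = 10·629 + 561; 629 = 1·561 + 68; 561 = 8·68 + 17; 68 = 4·17 + 0. Last nonzero remainder: 17.

17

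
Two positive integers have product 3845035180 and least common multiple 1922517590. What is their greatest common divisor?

2

From gcd × lcm = uv: gcd = 3845035180 / 1922517590 = 2.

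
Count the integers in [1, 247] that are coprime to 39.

Prime factors of 39: 3, 13. Count integers ≤ 247 divisible by none of them.
By inclusion–exclusion: 247 − ⌊247/3⌋ − ⌊247/13⌋ + ⌊247/39⌋ = 152.

152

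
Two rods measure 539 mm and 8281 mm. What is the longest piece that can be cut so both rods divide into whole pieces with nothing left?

Euclid: 8281 = 15·539 + 196; 539 = 2·196 + 147; 196 = 1·147 + 49; 147 = 3·49 + 0. Last nonzero remainder: 49.

49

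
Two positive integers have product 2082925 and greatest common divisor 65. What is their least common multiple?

Since gcd(u,v)·lcm(u,v) = uv, lcm = 2082925/65 = 32045.

32045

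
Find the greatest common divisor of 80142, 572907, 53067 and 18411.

1083

80142 = 2 · 3 · 19² · 37; 572907 = 3 · 19² · 23²; 53067 = 3 · 7² · 19²; 18411 = 3 · 17 · 19²
gcd takes min exponent of each prime: 3 · 19² = 1083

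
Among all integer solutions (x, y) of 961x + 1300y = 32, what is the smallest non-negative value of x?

1112

Euclid: 1300 = 1·961 + 339; 961 = 2·339 + 283; 339 = 1·283 + 56; 283 = 5·56 + 3; 56 = 18·3 + 2; 3 = 1·2 + 1; 2 = 2·1 + 0 → gcd = 1; 32 = 1·32.
Back-substitution yields 961·(441) + 1300·(-326) = 1, so one solution is x = 441·32 = 14112, y = -326·32 = -10432.
Solutions in x differ by 1300/1 = 1300; the one in [0, 1300) is 14112 mod 1300 = 1112.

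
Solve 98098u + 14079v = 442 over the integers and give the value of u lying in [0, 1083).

556

Reduce mod 14079: 98098u ≡ 442 (mod 14079). With g = gcd(98098, 14079) = 13 dividing 442, divide through: 7546u ≡ 34 (mod 1083).
Since gcd(7546, 1083) = 1, u ≡ 34·(7546)⁻¹ ≡ 556 (mod 1083). Smallest non-negative: 556.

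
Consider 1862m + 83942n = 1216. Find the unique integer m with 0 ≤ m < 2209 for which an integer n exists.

Euclid: 83942 = 45·1862 + 152; 1862 = 12·152 + 38; 152 = 4·38 + 0 → gcd = 38; 1216 = 38·32.
Back-substitution yields 1862·(541) + 83942·(-12) = 38, so one solution is m = 541·32 = 17312, n = -12·32 = -384.
Solutions in m differ by 83942/38 = 2209; the one in [0, 2209) is 17312 mod 2209 = 1849.

1849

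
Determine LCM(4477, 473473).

4477 = 11² · 37; 473473 = 7 · 11² · 13 · 43
max exponents: 7 · 11² · 13 · 37 · 43 = 17518501

17518501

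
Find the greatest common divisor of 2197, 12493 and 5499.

13

2197 = 13³; 12493 = 13 · 31²; 5499 = 3² · 13 · 47
gcd takes min exponent of each prime: 13 = 13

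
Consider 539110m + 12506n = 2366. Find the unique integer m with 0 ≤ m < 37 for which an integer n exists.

11

Euclid: 539110 = 43·12506 + 1352; 12506 = 9·1352 + 338; 1352 = 4·338 + 0 → gcd = 338; 2366 = 338·7.
Back-substitution yields 539110·(-9) + 12506·(388) = 338, so one solution is m = -9·7 = -63, n = 388·7 = 2716.
Solutions in m differ by 12506/338 = 37; the one in [0, 37) is -63 mod 37 = 11.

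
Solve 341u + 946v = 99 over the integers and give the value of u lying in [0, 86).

gcd(341, 946) = 11 (Euclid: 946 = 2·341 + 264; 341 = 1·264 + 77; 264 = 3·77 + 33; 77 = 2·33 + 11; 33 = 3·11 + 0), and 11 | 99.
Extended Euclid: 341·(25) + 946·(-9) = 11. Scale by 9: u₀ = 225.
General solution u = u₀ + 86t; reducing mod 86 gives u = 53 (and v = -19).

53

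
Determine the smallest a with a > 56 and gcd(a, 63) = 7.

70

63 = 7·9. Any a with gcd(a, 63) = 7 is a multiple of 7, say 7s, with s coprime to 9.
Need s > 56/7, so s ≥ 9. First s ≥ 9 with gcd(s, 9) = 1 is s = 10. Thus a = 7·10 = 70.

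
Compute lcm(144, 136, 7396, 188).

212738544

144 = 2⁴ · 3²; 136 = 2³ · 17; 7396 = 2² · 43²; 188 = 2² · 47
lcm takes max exponent of each prime: 2⁴ · 3² · 17 · 43² · 47 = 212738544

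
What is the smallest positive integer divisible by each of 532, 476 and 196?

lcm(532, 476) = 532·476/gcd = 253232/28 = 9044
lcm(9044, 196) = 9044·196/gcd = 1772624/28 = 63308

63308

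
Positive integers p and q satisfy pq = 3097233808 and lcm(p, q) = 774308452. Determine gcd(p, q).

4

From gcd × lcm = pq: gcd = 3097233808 / 774308452 = 4.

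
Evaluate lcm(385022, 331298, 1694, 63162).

26027102178

385022 = 2 · 11² · 37 · 43; 331298 = 2 · 11² · 37²; 1694 = 2 · 7 · 11²; 63162 = 2 · 3² · 11² · 29
lcm takes max exponent of each prime: 2 · 3² · 7 · 11² · 29 · 37² · 43 = 26027102178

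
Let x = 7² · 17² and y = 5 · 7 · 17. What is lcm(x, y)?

max exponent per prime: 5 · 7² · 17² = 70805

70805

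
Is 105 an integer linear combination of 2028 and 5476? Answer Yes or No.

No

By Bézout, 2028m + 5476n = 105 has integer solutions iff gcd(2028, 5476) | 105.
Euclid: 5476 = 2·2028 + 1420; 2028 = 1·1420 + 608; 1420 = 2·608 + 204; 608 = 2·204 + 200; 204 = 1·200 + 4; 200 = 50·4 + 0. gcd = 4; 105 mod 4 = 1. No.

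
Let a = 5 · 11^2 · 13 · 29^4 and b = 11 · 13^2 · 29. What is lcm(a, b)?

72315945845

max exponent per prime: 5 · 11^2 · 13^2 · 29^4 = 72315945845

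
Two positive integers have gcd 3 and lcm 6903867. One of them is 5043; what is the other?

Using ab = gcd(a,b)·lcm(a,b) = 3·6903867 = 20711601, we get b = 20711601/5043 = 4107.

4107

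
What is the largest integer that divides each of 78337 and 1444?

361

78337 = 7 · 19² · 31
1444 = 2² · 19²
Common: 19² = 361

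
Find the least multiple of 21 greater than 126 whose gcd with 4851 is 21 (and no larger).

168

Multiples of 21 above 126: 21·7, 21·8, … . Need the cofactor coprime to 4851/21 = 231.
Checking s = 7, 8, … the first with gcd(s, 231) = 1 is s = 8, giving 168.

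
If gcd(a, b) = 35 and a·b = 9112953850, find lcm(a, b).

Since gcd(a,b)·lcm(a,b) = ab, lcm = 9112953850/35 = 260370110.

260370110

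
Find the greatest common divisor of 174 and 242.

2

Euclid: 242 = 1·174 + 68; 174 = 2·68 + 38; 68 = 1·38 + 30; 38 = 1·30 + 8; 30 = 3·8 + 6; 8 = 1·6 + 2; 6 = 3·2 + 0. Last nonzero remainder: 2.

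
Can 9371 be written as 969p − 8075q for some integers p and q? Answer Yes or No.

gcd(969, 8075): 8075 = 8·969 + 323; 969 = 3·323 + 0 → 323
323 does not divide 9371, so a solution does not exist.

No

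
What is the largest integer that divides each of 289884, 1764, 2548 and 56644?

gcd(289884, 1764): 289884 = 164·1764 + 588; 1764 = 3·588 + 0 → 588
gcd(588, 2548): 2548 = 4·588 + 196; 588 = 3·196 + 0 → 196
gcd(196, 56644): 56644 = 289·196 + 0 → 196

196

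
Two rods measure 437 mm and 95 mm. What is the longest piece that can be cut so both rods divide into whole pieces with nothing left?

Euclid: 437 = 4·95 + 57; 95 = 1·57 + 38; 57 = 1·38 + 19; 38 = 2·19 + 0. Last nonzero remainder: 19.

19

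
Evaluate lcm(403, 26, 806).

806

403 = 13 · 31; 26 = 2 · 13; 806 = 2 · 13 · 31
lcm takes max exponent of each prime: 2 · 13 · 31 = 806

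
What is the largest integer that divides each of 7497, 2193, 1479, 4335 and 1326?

51

gcd(7497, 2193): 7497 = 3·2193 + 918; 2193 = 2·918 + 357; 918 = 2·357 + 204; 357 = 1·204 + 153; 204 = 1·153 + 51; 153 = 3·51 + 0 → 51
gcd(51, 1479): 1479 = 29·51 + 0 → 51
gcd(51, 4335): 4335 = 85·51 + 0 → 51
gcd(51, 1326): 1326 = 26·51 + 0 → 51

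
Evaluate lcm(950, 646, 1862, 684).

950 = 2 · 5² · 19; 646 = 2 · 17 · 19; 1862 = 2 · 7² · 19; 684 = 2² · 3² · 19
lcm takes max exponent of each prime: 2² · 3² · 5² · 7² · 17 · 19 = 14244300

14244300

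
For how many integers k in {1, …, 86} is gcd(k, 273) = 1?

Prime factors of 273: 3, 7, 13. Count integers ≤ 86 divisible by none of them.
By inclusion–exclusion: 86 − ⌊86/3⌋ − ⌊86/7⌋ − ⌊86/13⌋ + ⌊86/21⌋ + ⌊86/39⌋ + ⌊86/91⌋ − ⌊86/273⌋ = 46.

46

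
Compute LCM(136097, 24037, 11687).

7800943943

lcm(136097, 24037) = 136097·24037/gcd = 3271363589/13 = 251643353
lcm(251643353, 11687) = 251643353·11687/gcd = 2940955866511/377 = 7800943943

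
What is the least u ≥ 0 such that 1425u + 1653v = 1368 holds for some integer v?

Reduce mod 1653: 1425u ≡ 1368 (mod 1653). With g = gcd(1425, 1653) = 57 dividing 1368, divide through: 25u ≡ 24 (mod 29).
Since gcd(25, 29) = 1, u ≡ 24·(25)⁻¹ ≡ 23 (mod 29). Smallest non-negative: 23.

23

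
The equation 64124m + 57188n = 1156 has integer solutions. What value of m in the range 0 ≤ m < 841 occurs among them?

gcd(64124, 57188) = 68 (Euclid: 64124 = 1·57188 + 6936; 57188 = 8·6936 + 1700; 6936 = 4·1700 + 136; 1700 = 12·136 + 68; 136 = 2·68 + 0), and 68 | 1156.
Extended Euclid: 64124·(-404) + 57188·(453) = 68. Scale by 17: m₀ = -6868.
General solution m = m₀ + 841t; reducing mod 841 gives m = 701 (and n = -786).

701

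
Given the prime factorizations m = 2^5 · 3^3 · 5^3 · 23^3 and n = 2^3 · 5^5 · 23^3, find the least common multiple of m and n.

32850900000

max exponent per prime: 2^5 · 3^3 · 5^5 · 23^3 = 32850900000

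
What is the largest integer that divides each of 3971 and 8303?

361

3971 = 11 · 19²
8303 = 19² · 23
Common: 19² = 361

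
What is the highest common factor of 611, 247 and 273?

13

gcd(611, 247): 611 = 2·247 + 117; 247 = 2·117 + 13; 117 = 9·13 + 0 → 13
gcd(13, 273): 273 = 21·13 + 0 → 13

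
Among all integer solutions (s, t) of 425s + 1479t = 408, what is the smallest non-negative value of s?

81

Reduce mod 1479: 425s ≡ 408 (mod 1479). With g = gcd(425, 1479) = 17 dividing 408, divide through: 25s ≡ 24 (mod 87).
Since gcd(25, 87) = 1, s ≡ 24·(25)⁻¹ ≡ 81 (mod 87). Smallest non-negative: 81.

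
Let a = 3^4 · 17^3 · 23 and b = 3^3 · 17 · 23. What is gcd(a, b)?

min exponent per shared prime: 3^3 · 17 · 23 = 10557

10557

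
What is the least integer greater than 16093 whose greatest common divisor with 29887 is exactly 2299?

29887 = 2299·13. Any t with gcd(t, 29887) = 2299 is a multiple of 2299, say 2299s, with s coprime to 13.
Need s > 16093/2299, so s ≥ 8. First s ≥ 8 with gcd(s, 13) = 1 is s = 8. Thus t = 2299·8 = 18392.

18392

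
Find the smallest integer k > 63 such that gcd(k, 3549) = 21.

Multiples of 21 above 63: 21·4, 21·5, … . Need the cofactor coprime to 3549/21 = 169.
Checking s = 4, 5, … the first with gcd(s, 169) = 1 is s = 4, giving 84.

84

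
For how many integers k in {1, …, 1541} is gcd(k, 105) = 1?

105 = 3·5·7. Inclusion–exclusion on these primes:
1541 − ⌊1541/3⌋ − ⌊1541/5⌋ − ⌊1541/7⌋ + ⌊1541/15⌋ + ⌊1541/21⌋ + ⌊1541/35⌋ − ⌊1541/105⌋ = 705

705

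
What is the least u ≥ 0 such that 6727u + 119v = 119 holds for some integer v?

0

Reduce mod 119: 6727u ≡ 119 (mod 119). With g = gcd(6727, 119) = 7 dividing 119, divide through: 961u ≡ 17 (mod 17).
Since gcd(961, 17) = 1, u ≡ 17·(961)⁻¹ ≡ 0 (mod 17). Smallest non-negative: 0.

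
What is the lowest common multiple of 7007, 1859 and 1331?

7007 = 7² · 11 · 13; 1859 = 11 · 13²; 1331 = 11³
lcm takes max exponent of each prime: 7² · 11³ · 13² = 11022011

11022011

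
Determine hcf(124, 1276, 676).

4

gcd(124, 1276): 1276 = 10·124 + 36; 124 = 3·36 + 16; 36 = 2·16 + 4; 16 = 4·4 + 0 → 4
gcd(4, 676): 676 = 169·4 + 0 → 4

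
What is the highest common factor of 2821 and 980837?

Euclid: 980837 = 347·2821 + 1950; 2821 = 1·1950 + 871; 1950 = 2·871 + 208; 871 = 4·208 + 39; 208 = 5·39 + 13; 39 = 3·13 + 0. Last nonzero remainder: 13.

13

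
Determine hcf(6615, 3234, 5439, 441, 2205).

6615 = 3³ · 5 · 7²; 3234 = 2 · 3 · 7² · 11; 5439 = 3 · 7² · 37; 441 = 3² · 7²; 2205 = 3² · 5 · 7²
gcd takes min exponent of each prime: 3 · 7² = 147

147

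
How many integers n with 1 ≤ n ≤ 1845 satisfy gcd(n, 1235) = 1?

1291

1235 = 5·13·19. Inclusion–exclusion on these primes:
1845 − ⌊1845/5⌋ − ⌊1845/13⌋ − ⌊1845/19⌋ + ⌊1845/65⌋ + ⌊1845/95⌋ + ⌊1845/247⌋ − ⌊1845/1235⌋ = 1291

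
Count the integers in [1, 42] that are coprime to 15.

Prime factors of 15: 3, 5. Count integers ≤ 42 divisible by none of them.
By inclusion–exclusion: 42 − ⌊42/3⌋ − ⌊42/5⌋ + ⌊42/15⌋ = 22.

22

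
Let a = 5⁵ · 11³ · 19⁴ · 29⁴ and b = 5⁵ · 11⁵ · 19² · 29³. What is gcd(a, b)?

min exponent per shared prime: 5⁵ · 11³ · 19² · 29³ = 36620921871875

36620921871875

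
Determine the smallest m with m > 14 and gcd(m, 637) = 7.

21

637 = 7·91. Any m with gcd(m, 637) = 7 is a multiple of 7, say 7s, with s coprime to 91.
Need s > 14/7, so s ≥ 3. First s ≥ 3 with gcd(s, 91) = 1 is s = 3. Thus m = 7·3 = 21.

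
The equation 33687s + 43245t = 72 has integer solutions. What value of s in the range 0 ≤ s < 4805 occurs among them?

gcd(33687, 43245) = 9 (Euclid: 43245 = 1·33687 + 9558; 33687 = 3·9558 + 5013; 9558 = 1·5013 + 4545; 5013 = 1·4545 + 468; 4545 = 9·468 + 333; 468 = 1·333 + 135; 333 = 2·135 + 63; 135 = 2·63 + 9; 63 = 7·9 + 0), and 9 | 72.
Extended Euclid: 33687·(647) + 43245·(-504) = 9. Scale by 8: s₀ = 5176.
General solution s = s₀ + 4805k; reducing mod 4805 gives s = 371 (and t = -289).

371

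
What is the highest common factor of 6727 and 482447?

Euclid: 482447 = 71·6727 + 4830; 6727 = 1·4830 + 1897; 4830 = 2·1897 + 1036; 1897 = 1·1036 + 861; 1036 = 1·861 + 175; 861 = 4·175 + 161; 175 = 1·161 + 14; 161 = 11·14 + 7; 14 = 2·7 + 0. Last nonzero remainder: 7.

7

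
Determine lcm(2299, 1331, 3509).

2299 = 11² · 19; 1331 = 11³; 3509 = 11² · 29
lcm takes max exponent of each prime: 11³ · 19 · 29 = 733381

733381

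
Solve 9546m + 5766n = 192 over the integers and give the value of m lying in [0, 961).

958

Reduce mod 5766: 9546m ≡ 192 (mod 5766). With g = gcd(9546, 5766) = 6 dividing 192, divide through: 1591m ≡ 32 (mod 961).
Since gcd(1591, 961) = 1, m ≡ 32·(1591)⁻¹ ≡ 958 (mod 961). Smallest non-negative: 958.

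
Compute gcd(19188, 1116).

36

Euclid: 19188 = 17·1116 + 216; 1116 = 5·216 + 36; 216 = 6·36 + 0. Last nonzero remainder: 36.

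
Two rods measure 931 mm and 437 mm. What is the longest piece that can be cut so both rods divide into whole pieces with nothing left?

19

931 = 7² · 19
437 = 19 · 23
Common: 19 = 19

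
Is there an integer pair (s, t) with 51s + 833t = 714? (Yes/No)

By Bézout, 51s + 833t = 714 has integer solutions iff gcd(51, 833) | 714.
Euclid: 833 = 16·51 + 17; 51 = 3·17 + 0. gcd = 17; 714 mod 17 = 0. Yes.

Yes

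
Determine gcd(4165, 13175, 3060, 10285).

85

4165 = 5 · 7² · 17; 13175 = 5² · 17 · 31; 3060 = 2² · 3² · 5 · 17; 10285 = 5 · 11² · 17
gcd takes min exponent of each prime: 5 · 17 = 85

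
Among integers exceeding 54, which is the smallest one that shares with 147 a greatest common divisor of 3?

57

147 = 3·49. Any a with gcd(a, 147) = 3 is a multiple of 3, say 3s, with s coprime to 49.
Need s > 54/3, so s ≥ 19. First s ≥ 19 with gcd(s, 49) = 1 is s = 19. Thus a = 3·19 = 57.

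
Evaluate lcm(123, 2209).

gcd first: 2209 = 17·123 + 118; 123 = 1·118 + 5; 118 = 23·5 + 3; 5 = 1·3 + 2; 3 = 1·2 + 1; 2 = 2·1 + 0 → gcd = 1
lcm = 123·2209/gcd = 271707/1 = 271707

271707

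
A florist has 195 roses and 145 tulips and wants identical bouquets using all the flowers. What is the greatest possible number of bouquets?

5

Euclid: 195 = 1·145 + 50; 145 = 2·50 + 45; 50 = 1·45 + 5; 45 = 9·5 + 0. Last nonzero remainder: 5.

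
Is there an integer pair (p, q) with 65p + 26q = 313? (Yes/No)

No

gcd(65, 26): 65 = 2·26 + 13; 26 = 2·13 + 0 → 13
13 does not divide 313, so a solution does not exist.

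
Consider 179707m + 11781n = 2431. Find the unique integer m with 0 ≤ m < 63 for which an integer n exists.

52

Euclid: 179707 = 15·11781 + 2992; 11781 = 3·2992 + 2805; 2992 = 1·2805 + 187; 2805 = 15·187 + 0 → gcd = 187; 2431 = 187·13.
Back-substitution yields 179707·(4) + 11781·(-61) = 187, so one solution is m = 4·13 = 52, n = -61·13 = -793.
Solutions in m differ by 11781/187 = 63; the one in [0, 63) is 52 mod 63 = 52.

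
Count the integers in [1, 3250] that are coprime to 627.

1866

627 = 3·11·19. Inclusion–exclusion on these primes:
3250 − ⌊3250/3⌋ − ⌊3250/11⌋ − ⌊3250/19⌋ + ⌊3250/33⌋ + ⌊3250/57⌋ + ⌊3250/209⌋ − ⌊3250/627⌋ = 1866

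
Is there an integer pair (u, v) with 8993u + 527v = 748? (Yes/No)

gcd(8993, 527): 8993 = 17·527 + 34; 527 = 15·34 + 17; 34 = 2·17 + 0 → 17
17 divides 748, so a solution exists.

Yes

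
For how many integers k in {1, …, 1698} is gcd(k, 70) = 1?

Prime factors of 70: 2, 5, 7. Count integers ≤ 1698 divisible by none of them.
By inclusion–exclusion: 1698 − ⌊1698/2⌋ − ⌊1698/5⌋ − ⌊1698/7⌋ + ⌊1698/10⌋ + ⌊1698/14⌋ + ⌊1698/35⌋ − ⌊1698/70⌋ = 582.

582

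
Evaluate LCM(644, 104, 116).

644 = 2² · 7 · 23; 104 = 2³ · 13; 116 = 2² · 29
lcm takes max exponent of each prime: 2³ · 7 · 13 · 23 · 29 = 485576

485576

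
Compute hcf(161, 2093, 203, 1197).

7

161 = 7 · 23; 2093 = 7 · 13 · 23; 203 = 7 · 29; 1197 = 3² · 7 · 19
gcd takes min exponent of each prime: 7 = 7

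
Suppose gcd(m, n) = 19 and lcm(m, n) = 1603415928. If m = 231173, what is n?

131784

m·n = gcd·lcm = 19·1603415928 = 30464902632, so n = 30464902632/231173 = 131784.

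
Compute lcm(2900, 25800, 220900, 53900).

lcm(2900, 25800) = 2900·25800/gcd = 74820000/100 = 748200
lcm(748200, 220900) = 748200·220900/gcd = 165277380000/100 = 1652773800
lcm(1652773800, 53900) = 1652773800·53900/gcd = 89084507820000/100 = 890845078200

890845078200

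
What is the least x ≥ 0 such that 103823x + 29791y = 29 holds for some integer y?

28721

Euclid: 103823 = 3·29791 + 14450; 29791 = 2·14450 + 891; 14450 = 16·891 + 194; 891 = 4·194 + 115; 194 = 1·115 + 79; 115 = 1·79 + 36; 79 = 2·36 + 7; 36 = 5·7 + 1; 7 = 7·1 + 0 → gcd = 1; 29 = 1·29.
Back-substitution yields 103823·(-4146) + 29791·(14449) = 1, so one solution is x = -4146·29 = -120234, y = 14449·29 = 419021.
Solutions in x differ by 29791/1 = 29791; the one in [0, 29791) is -120234 mod 29791 = 28721.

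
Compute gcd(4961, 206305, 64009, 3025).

121

4961 = 11² · 41; 206305 = 5 · 11³ · 31; 64009 = 11² · 23²; 3025 = 5² · 11²
gcd takes min exponent of each prime: 11² = 121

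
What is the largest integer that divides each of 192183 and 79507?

1

Euclid: 192183 = 2·79507 + 33169; 79507 = 2·33169 + 13169; 33169 = 2·13169 + 6831; 13169 = 1·6831 + 6338; 6831 = 1·6338 + 493; 6338 = 12·493 + 422; 493 = 1·422 + 71; 422 = 5·71 + 67; 71 = 1·67 + 4; 67 = 16·4 + 3; 4 = 1·3 + 1; 3 = 3·1 + 0. Last nonzero remainder: 1.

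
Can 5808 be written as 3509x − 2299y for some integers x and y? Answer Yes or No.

By Bézout, 3509x − 2299y = 5808 has integer solutions iff gcd(3509, 2299) | 5808.
Euclid: 3509 = 1·2299 + 1210; 2299 = 1·1210 + 1089; 1210 = 1·1089 + 121; 1089 = 9·121 + 0. gcd = 121; 5808 mod 121 = 0. Yes.

Yes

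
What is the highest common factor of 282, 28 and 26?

gcd(282, 28): 282 = 10·28 + 2; 28 = 14·2 + 0 → 2
gcd(2, 26): 26 = 13·2 + 0 → 2

2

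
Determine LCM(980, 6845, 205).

55006420

980 = 2² · 5 · 7²; 6845 = 5 · 37²; 205 = 5 · 41
lcm takes max exponent of each prime: 2² · 5 · 7² · 37² · 41 = 55006420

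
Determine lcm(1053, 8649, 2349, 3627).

lcm(1053, 8649) = 1053·8649/gcd = 9107397/9 = 1011933
lcm(1011933, 2349) = 1011933·2349/gcd = 2377030617/81 = 29346057
lcm(29346057, 3627) = 29346057·3627/gcd = 106438148739/3627 = 29346057

29346057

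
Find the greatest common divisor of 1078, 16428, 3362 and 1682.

gcd(1078, 16428): 16428 = 15·1078 + 258; 1078 = 4·258 + 46; 258 = 5·46 + 28; 46 = 1·28 + 18; 28 = 1·18 + 10; 18 = 1·10 + 8; 10 = 1·8 + 2; 8 = 4·2 + 0 → 2
gcd(2, 3362): 3362 = 1681·2 + 0 → 2
gcd(2, 1682): 1682 = 841·2 + 0 → 2

2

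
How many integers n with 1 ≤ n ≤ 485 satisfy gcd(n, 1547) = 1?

362

1547 = 7·13·17. Inclusion–exclusion on these primes:
485 − ⌊485/7⌋ − ⌊485/13⌋ − ⌊485/17⌋ + ⌊485/91⌋ + ⌊485/119⌋ + ⌊485/221⌋ − ⌊485/1547⌋ = 362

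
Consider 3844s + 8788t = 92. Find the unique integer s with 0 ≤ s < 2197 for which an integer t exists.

Reduce mod 8788: 3844s ≡ 92 (mod 8788). With g = gcd(3844, 8788) = 4 dividing 92, divide through: 961s ≡ 23 (mod 2197).
Since gcd(961, 2197) = 1, s ≡ 23·(961)⁻¹ ≡ 1342 (mod 2197). Smallest non-negative: 1342.

1342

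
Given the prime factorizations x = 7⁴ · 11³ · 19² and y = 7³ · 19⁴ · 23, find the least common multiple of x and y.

9578829771973

max exponent per prime: 7⁴ · 11³ · 19⁴ · 23 = 9578829771973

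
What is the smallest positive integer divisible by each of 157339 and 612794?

gcd first: 612794 = 3·157339 + 140777; 157339 = 1·140777 + 16562; 140777 = 8·16562 + 8281; 16562 = 2·8281 + 0 → gcd = 8281
lcm = 157339·612794/gcd = 96416395166/8281 = 11643086

11643086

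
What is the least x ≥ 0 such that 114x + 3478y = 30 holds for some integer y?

824

Reduce mod 3478: 114x ≡ 30 (mod 3478). With g = gcd(114, 3478) = 2 dividing 30, divide through: 57x ≡ 15 (mod 1739).
Since gcd(57, 1739) = 1, x ≡ 15·(57)⁻¹ ≡ 824 (mod 1739). Smallest non-negative: 824.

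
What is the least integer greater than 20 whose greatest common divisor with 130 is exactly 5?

25

gcd(t, 130) = 5 forces 5 | t; write t = 5s. Then gcd(5s, 5·26) = 5·gcd(s, 26), so need gcd(s, 26) = 1.
5s > 20 gives s ≥ 5. The least s ≥ 5 coprime to 26 is 5, so t = 5·5 = 25.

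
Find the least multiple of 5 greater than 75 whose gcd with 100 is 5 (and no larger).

Multiples of 5 above 75: 5·16, 5·17, … . Need the cofactor coprime to 100/5 = 20.
Checking s = 16, 17, … the first with gcd(s, 20) = 1 is s = 17, giving 85.

85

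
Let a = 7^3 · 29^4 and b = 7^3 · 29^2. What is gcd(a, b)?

min exponent per shared prime: 7^3 · 29^2 = 288463

288463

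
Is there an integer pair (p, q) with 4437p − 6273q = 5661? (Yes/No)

Yes

By Bézout, 4437p − 6273q = 5661 has integer solutions iff gcd(4437, 6273) | 5661.
Euclid: 6273 = 1·4437 + 1836; 4437 = 2·1836 + 765; 1836 = 2·765 + 306; 765 = 2·306 + 153; 306 = 2·153 + 0. gcd = 153; 5661 mod 153 = 0. Yes.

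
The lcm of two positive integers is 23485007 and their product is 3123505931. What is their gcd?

133

From gcd × lcm = uv: gcd = 3123505931 / 23485007 = 133.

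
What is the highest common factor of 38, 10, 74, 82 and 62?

2

gcd(38, 10): 38 = 3·10 + 8; 10 = 1·8 + 2; 8 = 4·2 + 0 → 2
gcd(2, 74): 74 = 37·2 + 0 → 2
gcd(2, 82): 82 = 41·2 + 0 → 2
gcd(2, 62): 62 = 31·2 + 0 → 2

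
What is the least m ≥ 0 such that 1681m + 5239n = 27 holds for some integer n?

3715

Euclid: 5239 = 3·1681 + 196; 1681 = 8·196 + 113; 196 = 1·113 + 83; 113 = 1·83 + 30; 83 = 2·30 + 23; 30 = 1·23 + 7; 23 = 3·7 + 2; 7 = 3·2 + 1; 2 = 2·1 + 0 → gcd = 1; 27 = 1·27.
Back-substitution yields 1681·(2272) + 5239·(-729) = 1, so one solution is m = 2272·27 = 61344, n = -729·27 = -19683.
Solutions in m differ by 5239/1 = 5239; the one in [0, 5239) is 61344 mod 5239 = 3715.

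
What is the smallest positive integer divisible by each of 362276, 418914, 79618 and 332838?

2635127964971964

362276 = 2² · 41 · 47²; 418914 = 2 · 3² · 17 · 37²; 79618 = 2 · 7 · 11² · 47; 332838 = 2 · 3² · 11 · 41²
lcm takes max exponent of each prime: 2² · 3² · 7 · 11² · 17 · 37² · 41² · 47² = 2635127964971964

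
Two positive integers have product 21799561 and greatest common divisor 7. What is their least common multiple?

Since gcd(p,q)·lcm(p,q) = pq, lcm = 21799561/7 = 3114223.

3114223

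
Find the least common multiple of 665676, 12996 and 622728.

4156865704728

lcm(665676, 12996) = 665676·12996/gcd = 8651125296/36 = 240309036
lcm(240309036, 622728) = 240309036·622728/gcd = 149647165370208/36 = 4156865704728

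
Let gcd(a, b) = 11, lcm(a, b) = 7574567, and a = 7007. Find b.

Using ab = gcd(a,b)·lcm(a,b) = 11·7574567 = 83320237, we get b = 83320237/7007 = 11891.

11891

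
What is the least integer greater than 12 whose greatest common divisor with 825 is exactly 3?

gcd(a, 825) = 3 forces 3 | a; write a = 3s. Then gcd(3s, 3·275) = 3·gcd(s, 275), so need gcd(s, 275) = 1.
3s > 12 gives s ≥ 5. The least s ≥ 5 coprime to 275 is 6, so a = 3·6 = 18.

18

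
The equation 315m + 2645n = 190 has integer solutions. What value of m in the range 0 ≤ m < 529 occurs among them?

9

gcd(315, 2645) = 5 (Euclid: 2645 = 8·315 + 125; 315 = 2·125 + 65; 125 = 1·65 + 60; 65 = 1·60 + 5; 60 = 12·5 + 0), and 5 | 190.
Extended Euclid: 315·(42) + 2645·(-5) = 5. Scale by 38: m₀ = 1596.
General solution m = m₀ + 529t; reducing mod 529 gives m = 9 (and n = -1).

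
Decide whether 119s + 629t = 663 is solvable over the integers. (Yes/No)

Yes

By Bézout, 119s + 629t = 663 has integer solutions iff gcd(119, 629) | 663.
Euclid: 629 = 5·119 + 34; 119 = 3·34 + 17; 34 = 2·17 + 0. gcd = 17; 663 mod 17 = 0. Yes.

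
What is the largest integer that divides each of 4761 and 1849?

1

Euclid: 4761 = 2·1849 + 1063; 1849 = 1·1063 + 786; 1063 = 1·786 + 277; 786 = 2·277 + 232; 277 = 1·232 + 45; 232 = 5·45 + 7; 45 = 6·7 + 3; 7 = 2·3 + 1; 3 = 3·1 + 0. Last nonzero remainder: 1.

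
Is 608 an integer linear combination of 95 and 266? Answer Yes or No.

Yes

gcd(95, 266): 266 = 2·95 + 76; 95 = 1·76 + 19; 76 = 4·19 + 0 → 19
19 divides 608, so a solution exists.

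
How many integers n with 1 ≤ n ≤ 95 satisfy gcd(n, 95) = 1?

72

Prime factors of 95: 5, 19. Count integers ≤ 95 divisible by none of them.
By inclusion–exclusion: 95 − ⌊95/5⌋ − ⌊95/19⌋ + ⌊95/95⌋ = 72.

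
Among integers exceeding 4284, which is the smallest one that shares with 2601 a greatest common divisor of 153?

4437

gcd(x, 2601) = 153 forces 153 | x; write x = 153s. Then gcd(153s, 153·17) = 153·gcd(s, 17), so need gcd(s, 17) = 1.
153s > 4284 gives s ≥ 29. The least s ≥ 29 coprime to 17 is 29, so x = 153·29 = 4437.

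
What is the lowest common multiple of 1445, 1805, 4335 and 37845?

3948331005

1445 = 5 · 17²; 1805 = 5 · 19²; 4335 = 3 · 5 · 17²; 37845 = 3² · 5 · 29²
lcm takes max exponent of each prime: 3² · 5 · 17² · 19² · 29² = 3948331005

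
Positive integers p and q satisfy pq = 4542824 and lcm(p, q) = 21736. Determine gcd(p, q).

209

gcd·lcm = product, so gcd = 4542824/21736 = 209.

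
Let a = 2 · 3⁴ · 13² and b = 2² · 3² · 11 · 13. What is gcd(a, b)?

min exponent per shared prime: 2 · 3² · 13 = 234

234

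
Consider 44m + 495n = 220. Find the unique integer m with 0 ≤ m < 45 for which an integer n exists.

gcd(44, 495) = 11 (Euclid: 495 = 11·44 + 11; 44 = 4·11 + 0), and 11 | 220.
Extended Euclid: 44·(-11) + 495·(1) = 11. Scale by 20: m₀ = -220.
General solution m = m₀ + 45t; reducing mod 45 gives m = 5 (and n = 0).

5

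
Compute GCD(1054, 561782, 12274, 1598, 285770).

1054 = 2 · 17 · 31; 561782 = 2 · 13 · 17 · 31 · 41; 12274 = 2 · 17 · 19²; 1598 = 2 · 17 · 47; 285770 = 2 · 5 · 17 · 41²
gcd takes min exponent of each prime: 2 · 17 = 34

34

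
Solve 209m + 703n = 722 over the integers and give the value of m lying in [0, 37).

27

gcd(209, 703) = 19 (Euclid: 703 = 3·209 + 76; 209 = 2·76 + 57; 76 = 1·57 + 19; 57 = 3·19 + 0), and 19 | 722.
Extended Euclid: 209·(-10) + 703·(3) = 19. Scale by 38: m₀ = -380.
General solution m = m₀ + 37t; reducing mod 37 gives m = 27 (and n = -7).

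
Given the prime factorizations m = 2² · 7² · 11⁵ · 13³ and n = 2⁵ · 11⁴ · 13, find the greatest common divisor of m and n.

min exponent per shared prime: 2² · 11⁴ · 13 = 761332

761332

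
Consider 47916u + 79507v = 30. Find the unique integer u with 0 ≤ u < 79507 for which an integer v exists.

1802

Euclid: 79507 = 1·47916 + 31591; 47916 = 1·31591 + 16325; 31591 = 1·16325 + 15266; 16325 = 1·15266 + 1059; 15266 = 14·1059 + 440; 1059 = 2·440 + 179; 440 = 2·179 + 82; 179 = 2·82 + 15; 82 = 5·15 + 7; 15 = 2·7 + 1; 7 = 7·1 + 0 → gcd = 1; 30 = 1·30.
Back-substitution yields 47916·(10661) + 79507·(-6425) = 1, so one solution is u = 10661·30 = 319830, v = -6425·30 = -192750.
Solutions in u differ by 79507/1 = 79507; the one in [0, 79507) is 319830 mod 79507 = 1802.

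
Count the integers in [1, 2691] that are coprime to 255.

1350

255 = 3·5·17. Inclusion–exclusion on these primes:
2691 − ⌊2691/3⌋ − ⌊2691/5⌋ − ⌊2691/17⌋ + ⌊2691/15⌋ + ⌊2691/51⌋ + ⌊2691/85⌋ − ⌊2691/255⌋ = 1350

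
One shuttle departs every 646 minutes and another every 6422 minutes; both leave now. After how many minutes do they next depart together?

109174

646 = 2 · 17 · 19; 6422 = 2 · 13² · 19
max exponents: 2 · 13² · 17 · 19 = 109174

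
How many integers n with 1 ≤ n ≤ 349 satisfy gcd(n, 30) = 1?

30 = 2·3·5. Inclusion–exclusion on these primes:
349 − ⌊349/2⌋ − ⌊349/3⌋ − ⌊349/5⌋ + ⌊349/6⌋ + ⌊349/10⌋ + ⌊349/15⌋ − ⌊349/30⌋ = 94

94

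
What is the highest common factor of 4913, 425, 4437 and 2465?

gcd(4913, 425): 4913 = 11·425 + 238; 425 = 1·238 + 187; 238 = 1·187 + 51; 187 = 3·51 + 34; 51 = 1·34 + 17; 34 = 2·17 + 0 → 17
gcd(17, 4437): 4437 = 261·17 + 0 → 17
gcd(17, 2465): 2465 = 145·17 + 0 → 17

17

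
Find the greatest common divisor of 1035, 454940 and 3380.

5

1035 = 3² · 5 · 23; 454940 = 2² · 5 · 23² · 43; 3380 = 2² · 5 · 13²
gcd takes min exponent of each prime: 5 = 5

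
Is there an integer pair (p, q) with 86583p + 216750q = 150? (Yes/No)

Yes

By Bézout, 86583p + 216750q = 150 has integer solutions iff gcd(86583, 216750) | 150.
Euclid: 216750 = 2·86583 + 43584; 86583 = 1·43584 + 42999; 43584 = 1·42999 + 585; 42999 = 73·585 + 294; 585 = 1·294 + 291; 294 = 1·291 + 3; 291 = 97·3 + 0. gcd = 3; 150 mod 3 = 0. Yes.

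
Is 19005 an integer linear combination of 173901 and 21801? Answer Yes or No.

No

By Bézout, 173901p − 21801q = 19005 has integer solutions iff gcd(173901, 21801) | 19005.
Euclid: 173901 = 7·21801 + 21294; 21801 = 1·21294 + 507; 21294 = 42·507 + 0. gcd = 507; 19005 mod 507 = 246. No.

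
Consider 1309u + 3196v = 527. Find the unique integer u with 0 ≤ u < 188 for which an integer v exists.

Euclid: 3196 = 2·1309 + 578; 1309 = 2·578 + 153; 578 = 3·153 + 119; 153 = 1·119 + 34; 119 = 3·34 + 17; 34 = 2·17 + 0 → gcd = 17; 527 = 17·31.
Back-substitution yields 1309·(-83) + 3196·(34) = 17, so one solution is u = -83·31 = -2573, v = 34·31 = 1054.
Solutions in u differ by 3196/17 = 188; the one in [0, 188) is -2573 mod 188 = 59.

59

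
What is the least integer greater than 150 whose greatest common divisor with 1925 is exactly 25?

gcd(x, 1925) = 25 forces 25 | x; write x = 25s. Then gcd(25s, 25·77) = 25·gcd(s, 77), so need gcd(s, 77) = 1.
25s > 150 gives s ≥ 7. The least s ≥ 7 coprime to 77 is 8, so x = 25·8 = 200.

200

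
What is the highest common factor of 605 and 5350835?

605 = 5 · 11²
5350835 = 5 · 7 · 17² · 23²
Common: 5 = 5

5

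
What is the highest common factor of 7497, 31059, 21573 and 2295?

153

7497 = 3² · 7² · 17; 31059 = 3² · 7 · 17 · 29; 21573 = 3³ · 17 · 47; 2295 = 3³ · 5 · 17
gcd takes min exponent of each prime: 3² · 17 = 153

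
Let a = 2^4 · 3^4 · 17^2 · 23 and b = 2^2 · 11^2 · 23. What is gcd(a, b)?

min exponent per shared prime: 2^2 · 23 = 92

92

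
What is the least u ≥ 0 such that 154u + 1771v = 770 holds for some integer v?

Reduce mod 1771: 154u ≡ 770 (mod 1771). With g = gcd(154, 1771) = 77 dividing 770, divide through: 2u ≡ 10 (mod 23).
Since gcd(2, 23) = 1, u ≡ 10·(2)⁻¹ ≡ 5 (mod 23). Smallest non-negative: 5.

5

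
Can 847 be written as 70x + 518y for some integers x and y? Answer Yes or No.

No

By Bézout, 70x + 518y = 847 has integer solutions iff gcd(70, 518) | 847.
Euclid: 518 = 7·70 + 28; 70 = 2·28 + 14; 28 = 2·14 + 0. gcd = 14; 847 mod 14 = 7. No.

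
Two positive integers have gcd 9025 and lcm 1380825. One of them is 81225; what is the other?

153425

u·v = gcd·lcm = 9025·1380825 = 12461945625, so v = 12461945625/81225 = 153425.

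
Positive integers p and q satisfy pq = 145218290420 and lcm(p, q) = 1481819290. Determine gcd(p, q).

gcd·lcm = product, so gcd = 145218290420/1481819290 = 98.

98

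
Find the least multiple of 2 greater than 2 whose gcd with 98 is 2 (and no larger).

4

98 = 2·49. Any t with gcd(t, 98) = 2 is a multiple of 2, say 2s, with s coprime to 49.
Need s > 2/2, so s ≥ 2. First s ≥ 2 with gcd(s, 49) = 1 is s = 2. Thus t = 2·2 = 4.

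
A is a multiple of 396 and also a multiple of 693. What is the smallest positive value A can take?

2772

gcd first: 693 = 1·396 + 297; 396 = 1·297 + 99; 297 = 3·99 + 0 → gcd = 99
lcm = 396·693/gcd = 274428/99 = 2772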